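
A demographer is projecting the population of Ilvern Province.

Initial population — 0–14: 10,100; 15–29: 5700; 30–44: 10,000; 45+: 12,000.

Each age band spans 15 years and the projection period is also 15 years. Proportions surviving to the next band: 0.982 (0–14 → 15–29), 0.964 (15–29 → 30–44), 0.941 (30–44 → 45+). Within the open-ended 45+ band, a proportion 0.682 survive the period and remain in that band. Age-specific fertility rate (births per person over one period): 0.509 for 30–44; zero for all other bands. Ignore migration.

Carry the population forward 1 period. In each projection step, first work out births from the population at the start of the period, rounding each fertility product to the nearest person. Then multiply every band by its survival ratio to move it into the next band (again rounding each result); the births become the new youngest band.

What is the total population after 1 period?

Period 1:
Births: 10000 × 0.509 = 5090
15–29: 10100 × 0.982 = 9918
30–44: 5700 × 0.964 = 5495
45+: 10000 × 0.941 + 12000 × 0.682 = 9410 + 8184 = 17594
Giving 5090 / 9918 / 5495 / 17594.
Total after period 1: 5090 + 9918 + 5495 + 17594 = 38097

38097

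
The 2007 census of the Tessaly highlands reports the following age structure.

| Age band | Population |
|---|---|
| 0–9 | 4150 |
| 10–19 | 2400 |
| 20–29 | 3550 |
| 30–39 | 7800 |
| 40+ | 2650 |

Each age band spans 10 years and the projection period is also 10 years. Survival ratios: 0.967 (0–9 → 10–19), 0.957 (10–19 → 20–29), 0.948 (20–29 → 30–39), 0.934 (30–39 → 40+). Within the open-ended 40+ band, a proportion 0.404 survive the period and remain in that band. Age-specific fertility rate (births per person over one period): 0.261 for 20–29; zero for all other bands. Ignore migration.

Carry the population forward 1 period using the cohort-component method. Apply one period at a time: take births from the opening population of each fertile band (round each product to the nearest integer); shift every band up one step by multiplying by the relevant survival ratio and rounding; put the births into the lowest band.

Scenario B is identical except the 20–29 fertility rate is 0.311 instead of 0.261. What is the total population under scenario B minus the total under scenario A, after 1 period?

177

Call the bands 1 to 5, youngest first.
— Period 1 —
Births: 3550 × 0.261 = 927
Band 2: 4150 × 0.967 = 4013
Band 3: 2400 × 0.957 = 2297
Band 4: 3550 × 0.948 = 3365
Band 5: 7800 × 0.934 + 2650 × 0.404 = 7285 + 1071 = 8356
Giving 927 / 4013 / 2297 / 3365 / 8356.
Scenario A total after 1 period: 18958
Scenario B projection —
— Period 1 —
Births: 3550 × 0.311 = 1104
Band 2: 4150 × 0.967 = 4013
Band 3: 2400 × 0.957 = 2297
Band 4: 3550 × 0.948 = 3365
Band 5: 7800 × 0.934 + 2650 × 0.404 = 7285 + 1071 = 8356
Giving 1104 / 4013 / 2297 / 3365 / 8356.
Scenario B total after 1 period: 19135
Difference B − A = 19135 − 18958 = 177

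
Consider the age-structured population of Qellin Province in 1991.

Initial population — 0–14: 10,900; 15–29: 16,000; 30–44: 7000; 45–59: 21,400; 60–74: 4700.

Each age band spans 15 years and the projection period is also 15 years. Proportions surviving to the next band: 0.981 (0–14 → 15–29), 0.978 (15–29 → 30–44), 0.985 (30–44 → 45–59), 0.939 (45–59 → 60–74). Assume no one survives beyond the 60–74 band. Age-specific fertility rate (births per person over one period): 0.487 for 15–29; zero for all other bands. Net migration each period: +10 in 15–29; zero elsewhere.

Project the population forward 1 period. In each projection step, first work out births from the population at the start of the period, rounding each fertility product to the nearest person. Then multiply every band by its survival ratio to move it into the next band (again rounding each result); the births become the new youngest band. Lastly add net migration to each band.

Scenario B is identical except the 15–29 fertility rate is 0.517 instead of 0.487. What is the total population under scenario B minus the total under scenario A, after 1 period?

480

[period 1]
Births: 16000 * 0.487 = 7792
15–29: 10900 * 0.981 = 10693
30–44: 16000 * 0.978 = 15648
45–59: 7000 * 0.985 = 6895
60–74: 21400 * 0.939 = 20095
Net migration: 15–29 + 10 → 10703
Population now: 0–14=7792, 15–29=10703, 30–44=15648, 45–59=6895, 60–74=20095
Scenario A total after 1 period: 61133
Scenario B projection —
[period 1]
Births: 16000 * 0.517 = 8272
15–29: 10900 * 0.981 = 10693
30–44: 16000 * 0.978 = 15648
45–59: 7000 * 0.985 = 6895
60–74: 21400 * 0.939 = 20095
Net migration: 15–29 + 10 → 10703
Population now: 0–14=8272, 15–29=10703, 30–44=15648, 45–59=6895, 60–74=20095
Scenario B total after 1 period: 61613
Difference B − A = 61613 − 61133 = 480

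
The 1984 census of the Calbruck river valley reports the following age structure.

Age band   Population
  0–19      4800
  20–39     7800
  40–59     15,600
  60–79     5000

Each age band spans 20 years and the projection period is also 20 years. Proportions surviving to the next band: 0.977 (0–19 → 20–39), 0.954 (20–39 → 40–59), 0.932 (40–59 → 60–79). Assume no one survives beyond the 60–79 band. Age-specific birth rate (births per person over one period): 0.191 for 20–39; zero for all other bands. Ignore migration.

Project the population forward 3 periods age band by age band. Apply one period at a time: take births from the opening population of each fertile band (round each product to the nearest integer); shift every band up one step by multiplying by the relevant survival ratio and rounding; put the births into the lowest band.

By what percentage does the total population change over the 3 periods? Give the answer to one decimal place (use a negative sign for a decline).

-79.8

(Groups numbered youngest = 1 to oldest = 4.)
[period 1]
Births: 7800 * 0.191 = 1490
Group 2: 4800 * 0.977 = 4690
Group 3: 7800 * 0.954 = 7441
Group 4: 15600 * 0.932 = 14539
End of period: [1490, 4690, 7441, 14539]
[period 2]
Births: 4690 * 0.191 = 896
Group 2: 1490 * 0.977 = 1456
Group 3: 4690 * 0.954 = 4474
Group 4: 7441 * 0.932 = 6935
End of period: [896, 1456, 4474, 6935]
[period 3]
Births: 1456 * 0.191 = 278
Group 2: 896 * 0.977 = 875
Group 3: 1456 * 0.954 = 1389
Group 4: 4474 * 0.932 = 4170
End of period: [278, 875, 1389, 4170]
Total: 33200 → 6712; change = -26488; percentage change = -79.8%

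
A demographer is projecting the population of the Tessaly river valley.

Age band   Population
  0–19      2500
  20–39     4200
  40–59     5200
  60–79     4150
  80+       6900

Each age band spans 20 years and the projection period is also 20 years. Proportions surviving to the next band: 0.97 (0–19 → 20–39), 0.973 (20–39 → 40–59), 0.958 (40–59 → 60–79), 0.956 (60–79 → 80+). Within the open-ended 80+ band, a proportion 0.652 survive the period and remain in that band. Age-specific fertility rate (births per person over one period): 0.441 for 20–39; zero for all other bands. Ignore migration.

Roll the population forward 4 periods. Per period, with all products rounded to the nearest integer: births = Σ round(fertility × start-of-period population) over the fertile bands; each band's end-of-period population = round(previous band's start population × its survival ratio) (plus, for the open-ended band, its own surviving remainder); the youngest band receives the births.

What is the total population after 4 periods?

After projecting period 1:
Births: 4200 * 0.441 = 1852
20–39: 2500 * 0.97 = 2425
40–59: 4200 * 0.973 = 4087
60–79: 5200 * 0.958 = 4982
80+: 4150 * 0.956 + 6900 * 0.652 = 3967 + 4499 = 8466
End of period: [1852, 2425, 4087, 4982, 8466]
After projecting period 2:
Births: 2425 * 0.441 = 1069
20–39: 1852 * 0.97 = 1796
40–59: 2425 * 0.973 = 2360
60–79: 4087 * 0.958 = 3915
80+: 4982 * 0.956 + 8466 * 0.652 = 4763 + 5520 = 10283
End of period: [1069, 1796, 2360, 3915, 10283]
After projecting period 3:
Births: 1796 * 0.441 = 792
20–39: 1069 * 0.97 = 1037
40–59: 1796 * 0.973 = 1748
60–79: 2360 * 0.958 = 2261
80+: 3915 * 0.956 + 10283 * 0.652 = 3743 + 6705 = 10448
End of period: [792, 1037, 1748, 2261, 10448]
After projecting period 4:
Births: 1037 * 0.441 = 457
20–39: 792 * 0.97 = 768
40–59: 1037 * 0.973 = 1009
60–79: 1748 * 0.958 = 1675
80+: 2261 * 0.956 + 10448 * 0.652 = 2162 + 6812 = 8974
End of period: [457, 768, 1009, 1675, 8974]
Total after period 4: 457 + 768 + 1009 + 1675 + 8974 = 12883

12883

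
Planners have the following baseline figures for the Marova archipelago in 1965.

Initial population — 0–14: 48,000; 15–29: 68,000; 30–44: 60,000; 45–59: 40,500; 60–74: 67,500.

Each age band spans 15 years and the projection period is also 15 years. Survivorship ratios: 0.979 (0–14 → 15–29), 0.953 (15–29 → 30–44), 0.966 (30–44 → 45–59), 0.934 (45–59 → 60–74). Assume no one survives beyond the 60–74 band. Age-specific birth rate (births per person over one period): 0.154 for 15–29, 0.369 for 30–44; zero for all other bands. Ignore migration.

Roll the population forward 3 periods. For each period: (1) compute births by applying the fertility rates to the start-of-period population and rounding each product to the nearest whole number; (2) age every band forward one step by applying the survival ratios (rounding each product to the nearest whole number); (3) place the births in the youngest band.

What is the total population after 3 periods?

Let group 1 be 0–14 through group 5 = 60–74.
Period 1:
Births: 68000 × 0.154 = 10472, 60000 × 0.369 = 22140 → total 32612
Group 2: 48000 × 0.979 = 46992
Group 3: 68000 × 0.953 = 64804
Group 4: 60000 × 0.966 = 57960
Group 5: 40500 × 0.934 = 37827
Giving 32612 / 46992 / 64804 / 57960 / 37827.
Period 2:
Births: 46992 × 0.154 = 7237, 64804 × 0.369 = 23913 → total 31150
Group 2: 32612 × 0.979 = 31927
Group 3: 46992 × 0.953 = 44783
Group 4: 64804 × 0.966 = 62601
Group 5: 57960 × 0.934 = 54135
Giving 31150 / 31927 / 44783 / 62601 / 54135.
Period 3:
Births: 31927 × 0.154 = 4917, 44783 × 0.369 = 16525 → total 21442
Group 2: 31150 × 0.979 = 30496
Group 3: 31927 × 0.953 = 30426
Group 4: 44783 × 0.966 = 43260
Group 5: 62601 × 0.934 = 58469
Giving 21442 / 30496 / 30426 / 43260 / 58469.
Total after period 3: 21442 + 30496 + 30426 + 43260 + 58469 = 184093

184093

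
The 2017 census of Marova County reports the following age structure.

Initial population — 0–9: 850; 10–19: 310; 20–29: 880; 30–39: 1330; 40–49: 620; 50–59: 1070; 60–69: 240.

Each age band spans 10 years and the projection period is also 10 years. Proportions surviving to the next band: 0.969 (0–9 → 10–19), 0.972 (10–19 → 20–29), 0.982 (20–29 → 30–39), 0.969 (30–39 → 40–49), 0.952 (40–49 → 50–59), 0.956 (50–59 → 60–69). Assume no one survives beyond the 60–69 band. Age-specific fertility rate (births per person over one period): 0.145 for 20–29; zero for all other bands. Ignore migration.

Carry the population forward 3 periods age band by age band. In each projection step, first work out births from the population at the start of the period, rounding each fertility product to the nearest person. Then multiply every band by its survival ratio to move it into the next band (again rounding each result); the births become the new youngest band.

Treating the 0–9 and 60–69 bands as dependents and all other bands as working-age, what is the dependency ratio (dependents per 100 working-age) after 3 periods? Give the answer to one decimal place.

(Groups numbered youngest = 1 to oldest = 7.)
[period 1]
Births: 880 × 0.145 = 128
Group 2: 850 × 0.969 = 824
Group 3: 310 × 0.972 = 301
Group 4: 880 × 0.982 = 864
Group 5: 1330 × 0.969 = 1289
Group 6: 620 × 0.952 = 590
Group 7: 1070 × 0.956 = 1023
End of period: [128, 824, 301, 864, 1289, 590, 1023]
[period 2]
Births: 301 × 0.145 = 44
Group 2: 128 × 0.969 = 124
Group 3: 824 × 0.972 = 801
Group 4: 301 × 0.982 = 296
Group 5: 864 × 0.969 = 837
Group 6: 1289 × 0.952 = 1227
Group 7: 590 × 0.956 = 564
End of period: [44, 124, 801, 296, 837, 1227, 564]
[period 3]
Births: 801 × 0.145 = 116
Group 2: 44 × 0.969 = 43
Group 3: 124 × 0.972 = 121
Group 4: 801 × 0.982 = 787
Group 5: 296 × 0.969 = 287
Group 6: 837 × 0.952 = 797
Group 7: 1227 × 0.956 = 1173
End of period: [116, 43, 121, 787, 287, 797, 1173]
Dependents (band 0–9 + band 60–69) = 116 + 1173 = 1289; working-age = 2035; ratio = 1289/2035 × 100 = 63.3

63.3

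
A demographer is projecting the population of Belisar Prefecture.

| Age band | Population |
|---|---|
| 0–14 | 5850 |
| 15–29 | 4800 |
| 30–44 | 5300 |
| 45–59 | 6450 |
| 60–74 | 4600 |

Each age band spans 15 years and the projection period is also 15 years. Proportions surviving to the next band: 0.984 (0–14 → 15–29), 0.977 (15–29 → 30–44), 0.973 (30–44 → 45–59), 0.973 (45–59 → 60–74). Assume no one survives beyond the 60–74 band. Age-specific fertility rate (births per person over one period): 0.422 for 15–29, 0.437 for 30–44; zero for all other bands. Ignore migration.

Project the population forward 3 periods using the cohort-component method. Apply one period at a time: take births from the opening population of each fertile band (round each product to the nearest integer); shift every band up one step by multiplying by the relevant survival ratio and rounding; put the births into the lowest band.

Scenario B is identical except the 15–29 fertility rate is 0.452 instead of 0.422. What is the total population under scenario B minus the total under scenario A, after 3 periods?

500

After projecting period 1:
Births: 4800 * 0.422 = 2026, 5300 * 0.437 = 2316 → total 4342
15–29: 5850 * 0.984 = 5756
30–44: 4800 * 0.977 = 4690
45–59: 5300 * 0.973 = 5157
60–74: 6450 * 0.973 = 6276
End of period: [4342, 5756, 4690, 5157, 6276]
After projecting period 2:
Births: 5756 * 0.422 = 2429, 4690 * 0.437 = 2050 → total 4479
15–29: 4342 * 0.984 = 4273
30–44: 5756 * 0.977 = 5624
45–59: 4690 * 0.973 = 4563
60–74: 5157 * 0.973 = 5018
End of period: [4479, 4273, 5624, 4563, 5018]
After projecting period 3:
Births: 4273 * 0.422 = 1803, 5624 * 0.437 = 2458 → total 4261
15–29: 4479 * 0.984 = 4407
30–44: 4273 * 0.977 = 4175
45–59: 5624 * 0.973 = 5472
60–74: 4563 * 0.973 = 4440
End of period: [4261, 4407, 4175, 5472, 4440]
Scenario A total after 3 periods: 22755
Scenario B projection —
After projecting period 1:
Births: 4800 * 0.452 = 2170, 5300 * 0.437 = 2316 → total 4486
15–29: 5850 * 0.984 = 5756
30–44: 4800 * 0.977 = 4690
45–59: 5300 * 0.973 = 5157
60–74: 6450 * 0.973 = 6276
End of period: [4486, 5756, 4690, 5157, 6276]
After projecting period 2:
Births: 5756 * 0.452 = 2602, 4690 * 0.437 = 2050 → total 4652
15–29: 4486 * 0.984 = 4414
30–44: 5756 * 0.977 = 5624
45–59: 4690 * 0.973 = 4563
60–74: 5157 * 0.973 = 5018
End of period: [4652, 4414, 5624, 4563, 5018]
After projecting period 3:
Births: 4414 * 0.452 = 1995, 5624 * 0.437 = 2458 → total 4453
15–29: 4652 * 0.984 = 4578
30–44: 4414 * 0.977 = 4312
45–59: 5624 * 0.973 = 5472
60–74: 4563 * 0.973 = 4440
End of period: [4453, 4578, 4312, 5472, 4440]
Scenario B total after 3 periods: 23255
Difference B − A = 23255 − 22755 = 500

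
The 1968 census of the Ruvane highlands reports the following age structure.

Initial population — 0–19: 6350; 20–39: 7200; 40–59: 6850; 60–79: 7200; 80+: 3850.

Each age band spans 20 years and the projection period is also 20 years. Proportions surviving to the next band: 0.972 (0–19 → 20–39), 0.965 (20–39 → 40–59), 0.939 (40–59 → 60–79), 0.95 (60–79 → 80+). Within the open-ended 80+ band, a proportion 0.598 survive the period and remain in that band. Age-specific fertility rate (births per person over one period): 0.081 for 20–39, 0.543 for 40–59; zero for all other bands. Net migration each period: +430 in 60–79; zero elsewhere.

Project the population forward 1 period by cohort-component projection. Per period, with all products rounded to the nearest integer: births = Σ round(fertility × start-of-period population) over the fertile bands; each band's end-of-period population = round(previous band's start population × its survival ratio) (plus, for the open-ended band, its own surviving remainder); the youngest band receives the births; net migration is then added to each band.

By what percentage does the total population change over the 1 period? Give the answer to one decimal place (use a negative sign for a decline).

Call the bands 1 to 5, youngest first.
Period 1.
Births: 7200 × 0.081 = 583, 6850 × 0.543 = 3720 — total 4303
Band 2: 6350 × 0.972 = 6172
Band 3: 7200 × 0.965 = 6948
Band 4: 6850 × 0.939 = 6432
Band 5: 7200 × 0.95 + 3850 × 0.598 = 6840 + 2302 = 9142
Net migration: Band 4 + 430 → 6862
Population now: 0–19=4303, 20–39=6172, 40–59=6948, 60–79=6862, 80+=9142
Total: 31450 → 33427; change = 1977; percentage change = 6.3%

6.3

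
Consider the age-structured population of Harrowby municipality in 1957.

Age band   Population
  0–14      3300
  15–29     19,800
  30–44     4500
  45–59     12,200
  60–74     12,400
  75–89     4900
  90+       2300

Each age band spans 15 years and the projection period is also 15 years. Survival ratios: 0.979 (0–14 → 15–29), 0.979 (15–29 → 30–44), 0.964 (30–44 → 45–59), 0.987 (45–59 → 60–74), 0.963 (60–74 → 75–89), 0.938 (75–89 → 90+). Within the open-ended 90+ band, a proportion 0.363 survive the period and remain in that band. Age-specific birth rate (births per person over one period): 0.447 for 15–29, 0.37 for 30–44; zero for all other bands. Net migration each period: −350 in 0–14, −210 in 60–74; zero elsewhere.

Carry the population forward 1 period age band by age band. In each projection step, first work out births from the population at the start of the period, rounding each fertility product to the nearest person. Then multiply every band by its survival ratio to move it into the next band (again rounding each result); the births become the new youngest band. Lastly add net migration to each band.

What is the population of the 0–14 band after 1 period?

Let band 1 be 0–14 through band 7 = 90+.
Period 1.
Births: 19800 * 0.447 = 8851  |  4500 * 0.37 = 1665 → 10516
Band 2: 3300 * 0.979 = 3231
Band 3: 19800 * 0.979 = 19384
Band 4: 4500 * 0.964 = 4338
Band 5: 12200 * 0.987 = 12041
Band 6: 12400 * 0.963 = 11941
Band 7: 4900 * 0.938 + 2300 * 0.363 = 4596 + 835 = 5431
Net migration: Band 1 − 350 → 10166; Band 5 − 210 → 11831
Population now: 0–14=10166, 15–29=3231, 30–44=19384, 45–59=4338, 60–74=11831, 75–89=11941, 90+=5431

10166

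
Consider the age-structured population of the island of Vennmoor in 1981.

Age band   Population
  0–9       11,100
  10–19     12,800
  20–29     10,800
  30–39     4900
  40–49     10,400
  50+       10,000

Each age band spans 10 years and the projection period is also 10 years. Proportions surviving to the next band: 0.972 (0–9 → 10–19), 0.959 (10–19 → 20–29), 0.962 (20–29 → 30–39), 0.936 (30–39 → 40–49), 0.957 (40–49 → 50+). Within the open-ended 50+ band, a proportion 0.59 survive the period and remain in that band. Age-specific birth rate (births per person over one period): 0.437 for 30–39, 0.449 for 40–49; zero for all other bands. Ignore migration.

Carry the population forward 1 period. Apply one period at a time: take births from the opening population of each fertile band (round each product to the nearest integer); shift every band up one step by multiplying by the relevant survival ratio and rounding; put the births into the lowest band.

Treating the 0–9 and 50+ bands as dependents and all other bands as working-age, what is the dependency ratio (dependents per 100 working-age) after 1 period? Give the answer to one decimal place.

— Period 1 —
Births: 4900 × 0.437 = 2141  |  10400 × 0.449 = 4670 — total 6811
10–19: 11100 × 0.972 = 10789
20–29: 12800 × 0.959 = 12275
30–39: 10800 × 0.962 = 10390
40–49: 4900 × 0.936 = 4586
50+: 10400 × 0.957 + 10000 × 0.59 = 9953 + 5900 = 15853
→ [6811, 10789, 12275, 10390, 4586, 15853]
Dependents (band 0–9 + band 50+) = 6811 + 15853 = 22664; working-age = 38040; ratio = 22664/38040 × 100 = 59.6

59.6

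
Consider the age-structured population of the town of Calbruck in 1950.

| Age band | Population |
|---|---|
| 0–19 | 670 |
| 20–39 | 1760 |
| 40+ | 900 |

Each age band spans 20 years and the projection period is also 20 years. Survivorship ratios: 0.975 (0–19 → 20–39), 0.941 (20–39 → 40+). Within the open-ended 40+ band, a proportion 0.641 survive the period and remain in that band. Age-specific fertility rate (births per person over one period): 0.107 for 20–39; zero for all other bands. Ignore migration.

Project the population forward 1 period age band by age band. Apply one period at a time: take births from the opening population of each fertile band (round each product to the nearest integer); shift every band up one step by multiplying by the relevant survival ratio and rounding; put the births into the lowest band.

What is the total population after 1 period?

3074

— Period 1 —
Births: 1760 × 0.107 = 188
20–39: 670 × 0.975 = 653
40+: 1760 × 0.941 + 900 × 0.641 = 1656 + 577 = 2233
End of period: [188, 653, 2233]
Total after period 1: 188 + 653 + 2233 = 3074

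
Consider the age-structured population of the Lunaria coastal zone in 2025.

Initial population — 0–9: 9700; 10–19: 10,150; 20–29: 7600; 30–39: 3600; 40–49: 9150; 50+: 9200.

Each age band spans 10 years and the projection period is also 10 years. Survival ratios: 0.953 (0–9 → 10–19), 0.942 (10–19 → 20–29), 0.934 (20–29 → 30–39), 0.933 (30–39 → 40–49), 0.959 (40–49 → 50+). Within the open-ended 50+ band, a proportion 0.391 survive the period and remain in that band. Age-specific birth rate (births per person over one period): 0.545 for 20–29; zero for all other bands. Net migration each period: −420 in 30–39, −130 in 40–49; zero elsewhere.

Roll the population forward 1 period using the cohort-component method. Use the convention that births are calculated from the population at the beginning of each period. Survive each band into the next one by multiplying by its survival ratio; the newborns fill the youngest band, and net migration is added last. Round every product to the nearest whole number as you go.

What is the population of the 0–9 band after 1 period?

4142

Numbering the bands 1..6 from youngest to oldest:
— Period 1 —
Births: 7600 × 0.545 = 4142
Band 2: 9700 × 0.953 = 9244
Band 3: 10150 × 0.942 = 9561
Band 4: 7600 × 0.934 = 7098
Band 5: 3600 × 0.933 = 3359
Band 6: 9150 × 0.959 + 9200 × 0.391 = 8775 + 3597 = 12372
Net migration: Band 4 − 420 → 6678; Band 5 − 130 → 3229
→ [4142, 9244, 9561, 6678, 3229, 12372]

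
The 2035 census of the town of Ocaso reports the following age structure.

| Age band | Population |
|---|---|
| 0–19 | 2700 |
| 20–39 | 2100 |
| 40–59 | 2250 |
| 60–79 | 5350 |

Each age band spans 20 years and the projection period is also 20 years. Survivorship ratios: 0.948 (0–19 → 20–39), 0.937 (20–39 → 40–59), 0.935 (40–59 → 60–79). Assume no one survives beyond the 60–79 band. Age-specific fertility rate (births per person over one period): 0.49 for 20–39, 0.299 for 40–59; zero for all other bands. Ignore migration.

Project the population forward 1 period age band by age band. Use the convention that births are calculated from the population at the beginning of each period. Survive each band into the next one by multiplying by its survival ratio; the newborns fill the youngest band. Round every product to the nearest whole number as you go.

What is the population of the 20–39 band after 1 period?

2560

After projecting period 1:
Births: 2100 * 0.49 = 1029  |  2250 * 0.299 = 673 → total 1702
20–39: 2700 * 0.948 = 2560
40–59: 2100 * 0.937 = 1968
60–79: 2250 * 0.935 = 2104
Population now: 0–19=1702, 20–39=2560, 40–59=1968, 60–79=2104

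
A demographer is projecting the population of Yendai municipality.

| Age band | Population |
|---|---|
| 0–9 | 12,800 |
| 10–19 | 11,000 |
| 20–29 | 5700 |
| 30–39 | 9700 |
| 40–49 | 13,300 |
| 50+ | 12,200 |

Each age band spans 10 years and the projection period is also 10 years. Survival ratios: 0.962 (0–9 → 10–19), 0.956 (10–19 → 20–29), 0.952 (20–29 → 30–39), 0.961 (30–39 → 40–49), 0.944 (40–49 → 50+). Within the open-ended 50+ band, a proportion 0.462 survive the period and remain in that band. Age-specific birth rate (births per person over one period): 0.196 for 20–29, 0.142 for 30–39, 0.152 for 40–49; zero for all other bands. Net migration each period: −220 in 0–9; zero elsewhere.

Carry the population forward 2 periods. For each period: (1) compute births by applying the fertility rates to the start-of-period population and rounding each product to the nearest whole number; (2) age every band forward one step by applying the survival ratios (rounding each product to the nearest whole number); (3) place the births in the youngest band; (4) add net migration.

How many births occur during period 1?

After projecting period 1:
Births: 5700 × 0.196 = 1117  |  9700 × 0.142 = 1377  |  13300 × 0.152 = 2022 → total 4516
10–19: 12800 × 0.962 = 12314
20–29: 11000 × 0.956 = 10516
30–39: 5700 × 0.952 = 5426
40–49: 9700 × 0.961 = 9322
50+: 13300 × 0.944 + 12200 × 0.462 = 12555 + 5636 = 18191
Net migration: 0–9 − 220 → 4296
→ [4296, 12314, 10516, 5426, 9322, 18191]

4516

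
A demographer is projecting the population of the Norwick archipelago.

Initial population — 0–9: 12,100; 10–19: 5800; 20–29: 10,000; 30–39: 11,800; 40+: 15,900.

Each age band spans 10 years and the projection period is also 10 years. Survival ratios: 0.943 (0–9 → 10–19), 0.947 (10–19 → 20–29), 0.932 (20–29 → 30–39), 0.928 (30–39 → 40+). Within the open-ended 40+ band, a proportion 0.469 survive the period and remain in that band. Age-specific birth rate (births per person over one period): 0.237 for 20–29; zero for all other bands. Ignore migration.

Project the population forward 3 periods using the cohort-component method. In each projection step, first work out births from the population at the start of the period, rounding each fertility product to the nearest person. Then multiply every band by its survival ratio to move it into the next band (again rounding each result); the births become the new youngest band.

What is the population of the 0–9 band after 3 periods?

After projecting period 1:
Births: 10000 × 0.237 = 2370
10–19: 12100 × 0.943 = 11410
20–29: 5800 × 0.947 = 5493
30–39: 10000 × 0.932 = 9320
40+: 11800 × 0.928 + 15900 × 0.469 = 10950 + 7457 = 18407
End of period: [2370, 11410, 5493, 9320, 18407]
After projecting period 2:
Births: 5493 × 0.237 = 1302
10–19: 2370 × 0.943 = 2235
20–29: 11410 × 0.947 = 10805
30–39: 5493 × 0.932 = 5119
40+: 9320 × 0.928 + 18407 × 0.469 = 8649 + 8633 = 17282
End of period: [1302, 2235, 10805, 5119, 17282]
After projecting period 3:
Births: 10805 × 0.237 = 2561
10–19: 1302 × 0.943 = 1228
20–29: 2235 × 0.947 = 2117
30–39: 10805 × 0.932 = 10070
40+: 5119 × 0.928 + 17282 × 0.469 = 4750 + 8105 = 12855
End of period: [2561, 1228, 2117, 10070, 12855]

2561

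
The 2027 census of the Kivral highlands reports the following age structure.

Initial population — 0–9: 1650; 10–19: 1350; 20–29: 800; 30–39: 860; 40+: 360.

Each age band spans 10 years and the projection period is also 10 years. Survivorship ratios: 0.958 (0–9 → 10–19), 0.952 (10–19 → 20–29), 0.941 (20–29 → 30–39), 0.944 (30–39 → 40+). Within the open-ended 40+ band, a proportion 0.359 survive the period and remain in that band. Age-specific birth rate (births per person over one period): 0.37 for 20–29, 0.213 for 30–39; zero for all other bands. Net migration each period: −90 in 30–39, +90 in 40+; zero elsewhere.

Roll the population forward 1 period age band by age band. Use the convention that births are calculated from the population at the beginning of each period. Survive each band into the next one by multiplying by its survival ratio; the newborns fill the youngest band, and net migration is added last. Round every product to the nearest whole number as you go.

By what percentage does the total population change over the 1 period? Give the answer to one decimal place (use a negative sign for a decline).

0.4

(Bands numbered youngest = 1 to oldest = 5.)
[period 1]
Births: 800 * 0.37 = 296  |  860 * 0.213 = 183 — total 479
Band 2: 1650 * 0.958 = 1581
Band 3: 1350 * 0.952 = 1285
Band 4: 800 * 0.941 = 753
Band 5: 860 * 0.944 + 360 * 0.359 = 812 + 129 = 941
Net migration: Band 4 − 90 → 663; Band 5 + 90 → 1031
Giving 479 / 1581 / 1285 / 663 / 1031.
Total: 5020 → 5039; change = 19; percentage change = 0.4%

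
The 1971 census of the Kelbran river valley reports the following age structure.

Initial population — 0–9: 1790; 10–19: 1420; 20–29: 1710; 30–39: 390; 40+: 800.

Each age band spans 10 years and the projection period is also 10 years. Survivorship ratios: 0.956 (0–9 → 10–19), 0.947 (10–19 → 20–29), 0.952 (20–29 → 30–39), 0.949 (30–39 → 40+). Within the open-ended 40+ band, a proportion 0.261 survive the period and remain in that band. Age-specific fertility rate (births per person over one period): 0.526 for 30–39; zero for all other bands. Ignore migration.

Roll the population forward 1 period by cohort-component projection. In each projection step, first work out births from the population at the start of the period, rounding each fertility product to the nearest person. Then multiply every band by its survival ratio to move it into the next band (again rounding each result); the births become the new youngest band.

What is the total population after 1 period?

Call the bands 1 to 5, youngest first.
— Period 1 —
Births: 390 × 0.526 = 205
Band 2: 1790 × 0.956 = 1711
Band 3: 1420 × 0.947 = 1345
Band 4: 1710 × 0.952 = 1628
Band 5: 390 × 0.949 + 800 × 0.261 = 370 + 209 = 579
End of period: [205, 1711, 1345, 1628, 579]
Total after period 1: 205 + 1711 + 1345 + 1628 + 579 = 5468

5468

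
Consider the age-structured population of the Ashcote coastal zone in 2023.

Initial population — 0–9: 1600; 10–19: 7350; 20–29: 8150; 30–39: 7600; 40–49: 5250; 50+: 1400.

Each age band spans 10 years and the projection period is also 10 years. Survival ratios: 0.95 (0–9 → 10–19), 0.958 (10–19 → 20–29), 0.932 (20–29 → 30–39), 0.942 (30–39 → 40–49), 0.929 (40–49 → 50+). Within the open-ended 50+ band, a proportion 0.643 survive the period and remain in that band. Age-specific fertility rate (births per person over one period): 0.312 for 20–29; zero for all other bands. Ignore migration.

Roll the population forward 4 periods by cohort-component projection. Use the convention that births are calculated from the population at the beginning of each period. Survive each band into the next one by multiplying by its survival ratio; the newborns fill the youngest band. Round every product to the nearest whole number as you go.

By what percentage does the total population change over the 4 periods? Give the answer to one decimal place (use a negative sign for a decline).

(Bands numbered youngest = 1 to oldest = 6.)
Period 1.
Births: 8150 × 0.312 = 2543
Band 2: 1600 × 0.95 = 1520
Band 3: 7350 × 0.958 = 7041
Band 4: 8150 × 0.932 = 7596
Band 5: 7600 × 0.942 = 7159
Band 6: 5250 × 0.929 + 1400 × 0.643 = 4877 + 900 = 5777
Population now: 0–9=2543, 10–19=1520, 20–29=7041, 30–39=7596, 40–49=7159, 50+=5777
Period 2.
Births: 7041 × 0.312 = 2197
Band 2: 2543 × 0.95 = 2416
Band 3: 1520 × 0.958 = 1456
Band 4: 7041 × 0.932 = 6562
Band 5: 7596 × 0.942 = 7155
Band 6: 7159 × 0.929 + 5777 × 0.643 = 6651 + 3715 = 10366
Population now: 0–9=2197, 10–19=2416, 20–29=1456, 30–39=6562, 40–49=7155, 50+=10366
Period 3.
Births: 1456 × 0.312 = 454
Band 2: 2197 × 0.95 = 2087
Band 3: 2416 × 0.958 = 2315
Band 4: 1456 × 0.932 = 1357
Band 5: 6562 × 0.942 = 6181
Band 6: 7155 × 0.929 + 10366 × 0.643 = 6647 + 6665 = 13312
Population now: 0–9=454, 10–19=2087, 20–29=2315, 30–39=1357, 40–49=6181, 50+=13312
Period 4.
Births: 2315 × 0.312 = 722
Band 2: 454 × 0.95 = 431
Band 3: 2087 × 0.958 = 1999
Band 4: 2315 × 0.932 = 2158
Band 5: 1357 × 0.942 = 1278
Band 6: 6181 × 0.929 + 13312 × 0.643 = 5742 + 8560 = 14302
Population now: 0–9=722, 10–19=431, 20–29=1999, 30–39=2158, 40–49=1278, 50+=14302
Total: 31350 → 20890; change = -10460; percentage change = -33.4%

-33.4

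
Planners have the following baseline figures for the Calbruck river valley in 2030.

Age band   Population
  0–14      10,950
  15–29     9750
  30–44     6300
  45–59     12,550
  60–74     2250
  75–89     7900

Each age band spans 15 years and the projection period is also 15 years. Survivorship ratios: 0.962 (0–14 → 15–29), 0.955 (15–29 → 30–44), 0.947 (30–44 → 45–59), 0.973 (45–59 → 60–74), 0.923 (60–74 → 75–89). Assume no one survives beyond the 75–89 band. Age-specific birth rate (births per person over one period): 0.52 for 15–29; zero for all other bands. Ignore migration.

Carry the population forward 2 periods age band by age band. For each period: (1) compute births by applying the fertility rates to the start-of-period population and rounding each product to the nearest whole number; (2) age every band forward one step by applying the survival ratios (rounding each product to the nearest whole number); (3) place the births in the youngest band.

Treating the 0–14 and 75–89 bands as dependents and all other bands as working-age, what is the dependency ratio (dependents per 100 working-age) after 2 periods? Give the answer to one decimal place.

Call the groups 1 to 6, youngest first.
Period 1:
Births: 9750 × 0.52 = 5070
Group 2: 10950 × 0.962 = 10534
Group 3: 9750 × 0.955 = 9311
Group 4: 6300 × 0.947 = 5966
Group 5: 12550 × 0.973 = 12211
Group 6: 2250 × 0.923 = 2077
Giving 5070 / 10534 / 9311 / 5966 / 12211 / 2077.
Period 2:
Births: 10534 × 0.52 = 5478
Group 2: 5070 × 0.962 = 4877
Group 3: 10534 × 0.955 = 10060
Group 4: 9311 × 0.947 = 8818
Group 5: 5966 × 0.973 = 5805
Group 6: 12211 × 0.923 = 11271
Giving 5478 / 4877 / 10060 / 8818 / 5805 / 11271.
Dependents (band 0–14 + band 75–89) = 5478 + 11271 = 16749; working-age = 29560; ratio = 16749/29560 × 100 = 56.7

56.7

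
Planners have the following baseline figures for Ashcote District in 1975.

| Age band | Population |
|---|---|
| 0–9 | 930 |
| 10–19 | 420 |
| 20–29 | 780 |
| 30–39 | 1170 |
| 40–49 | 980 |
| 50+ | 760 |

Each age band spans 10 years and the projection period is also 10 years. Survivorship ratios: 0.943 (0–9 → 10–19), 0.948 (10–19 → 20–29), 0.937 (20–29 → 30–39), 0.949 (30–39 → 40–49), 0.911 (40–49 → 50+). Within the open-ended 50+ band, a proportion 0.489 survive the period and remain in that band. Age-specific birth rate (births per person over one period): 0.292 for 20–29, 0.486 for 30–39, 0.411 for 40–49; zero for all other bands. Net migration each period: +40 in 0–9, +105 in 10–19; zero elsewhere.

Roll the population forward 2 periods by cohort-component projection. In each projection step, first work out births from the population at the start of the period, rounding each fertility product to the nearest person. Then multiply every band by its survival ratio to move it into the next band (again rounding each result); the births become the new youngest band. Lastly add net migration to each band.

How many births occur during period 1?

1200

After projecting period 1:
Births: 780 × 0.292 = 228  |  1170 × 0.486 = 569  |  980 × 0.411 = 403 ⇒ total 1200
10–19: 930 × 0.943 = 877
20–29: 420 × 0.948 = 398
30–39: 780 × 0.937 = 731
40–49: 1170 × 0.949 = 1110
50+: 980 × 0.911 + 760 × 0.489 = 893 + 372 = 1265
Net migration: 0–9 + 40 → 1240; 10–19 + 105 → 982
End of period: [1240, 982, 398, 731, 1110, 1265]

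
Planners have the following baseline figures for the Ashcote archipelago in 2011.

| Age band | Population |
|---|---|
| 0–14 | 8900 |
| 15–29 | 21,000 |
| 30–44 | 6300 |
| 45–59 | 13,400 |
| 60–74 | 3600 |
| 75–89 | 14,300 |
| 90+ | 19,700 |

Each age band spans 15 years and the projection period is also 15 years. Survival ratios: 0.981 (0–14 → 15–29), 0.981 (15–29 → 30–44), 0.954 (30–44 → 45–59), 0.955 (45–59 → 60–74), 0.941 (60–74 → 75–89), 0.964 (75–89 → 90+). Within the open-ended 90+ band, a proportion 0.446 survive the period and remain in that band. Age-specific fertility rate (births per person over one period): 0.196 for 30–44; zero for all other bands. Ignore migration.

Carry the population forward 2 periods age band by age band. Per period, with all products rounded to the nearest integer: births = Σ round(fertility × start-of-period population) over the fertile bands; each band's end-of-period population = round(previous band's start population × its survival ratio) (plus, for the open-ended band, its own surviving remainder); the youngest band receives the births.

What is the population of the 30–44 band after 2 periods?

8565

Call the bands 1 to 7, youngest first.
Period 1:
Births: 6300 × 0.196 = 1235
Band 2: 8900 × 0.981 = 8731
Band 3: 21000 × 0.981 = 20601
Band 4: 6300 × 0.954 = 6010
Band 5: 13400 × 0.955 = 12797
Band 6: 3600 × 0.941 = 3388
Band 7: 14300 × 0.964 + 19700 × 0.446 = 13785 + 8786 = 22571
End of period: [1235, 8731, 20601, 6010, 12797, 3388, 22571]
Period 2:
Births: 20601 × 0.196 = 4038
Band 2: 1235 × 0.981 = 1212
Band 3: 8731 × 0.981 = 8565
Band 4: 20601 × 0.954 = 19653
Band 5: 6010 × 0.955 = 5740
Band 6: 12797 × 0.941 = 12042
Band 7: 3388 × 0.964 + 22571 × 0.446 = 3266 + 10067 = 13333
End of period: [4038, 1212, 8565, 19653, 5740, 12042, 13333]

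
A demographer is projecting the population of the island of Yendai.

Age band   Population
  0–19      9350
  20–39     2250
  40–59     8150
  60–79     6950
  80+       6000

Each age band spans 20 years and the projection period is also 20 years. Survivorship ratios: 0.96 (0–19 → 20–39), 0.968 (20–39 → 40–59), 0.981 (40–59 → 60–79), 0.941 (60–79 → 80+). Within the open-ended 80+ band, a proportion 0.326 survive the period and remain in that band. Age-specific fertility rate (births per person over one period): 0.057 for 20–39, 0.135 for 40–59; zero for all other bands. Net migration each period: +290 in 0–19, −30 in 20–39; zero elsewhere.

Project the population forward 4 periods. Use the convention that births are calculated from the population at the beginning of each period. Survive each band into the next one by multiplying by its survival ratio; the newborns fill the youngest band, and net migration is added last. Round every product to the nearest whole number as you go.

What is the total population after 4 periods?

14068

Let group 1 be 0–19 through group 5 = 80+.
After projecting period 1:
Births: 2250 × 0.057 = 128 ; 8150 × 0.135 = 1100 — total 1228
Group 2: 9350 × 0.96 = 8976
Group 3: 2250 × 0.968 = 2178
Group 4: 8150 × 0.981 = 7995
Group 5: 6950 × 0.941 + 6000 × 0.326 = 6540 + 1956 = 8496
Net migration: Group 1 + 290 → 1518; Group 2 − 30 → 8946
→ [1518, 8946, 2178, 7995, 8496]
After projecting period 2:
Births: 8946 × 0.057 = 510 ; 2178 × 0.135 = 294 — total 804
Group 2: 1518 × 0.96 = 1457
Group 3: 8946 × 0.968 = 8660
Group 4: 2178 × 0.981 = 2137
Group 5: 7995 × 0.941 + 8496 × 0.326 = 7523 + 2770 = 10293
Net migration: Group 1 + 290 → 1094; Group 2 − 30 → 1427
→ [1094, 1427, 8660, 2137, 10293]
After projecting period 3:
Births: 1427 × 0.057 = 81 ; 8660 × 0.135 = 1169 — total 1250
Group 2: 1094 × 0.96 = 1050
Group 3: 1427 × 0.968 = 1381
Group 4: 8660 × 0.981 = 8495
Group 5: 2137 × 0.941 + 10293 × 0.326 = 2011 + 3356 = 5367
Net migration: Group 1 + 290 → 1540; Group 2 − 30 → 1020
→ [1540, 1020, 1381, 8495, 5367]
After projecting period 4:
Births: 1020 × 0.057 = 58 ; 1381 × 0.135 = 186 — total 244
Group 2: 1540 × 0.96 = 1478
Group 3: 1020 × 0.968 = 987
Group 4: 1381 × 0.981 = 1355
Group 5: 8495 × 0.941 + 5367 × 0.326 = 7994 + 1750 = 9744
Net migration: Group 1 + 290 → 534; Group 2 − 30 → 1448
→ [534, 1448, 987, 1355, 9744]
Total after period 4: 534 + 1448 + 987 + 1355 + 9744 = 14068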